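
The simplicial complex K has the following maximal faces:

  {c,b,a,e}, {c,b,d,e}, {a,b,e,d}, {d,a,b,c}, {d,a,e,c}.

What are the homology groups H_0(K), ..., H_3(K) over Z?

H_0 ≅ Z,  H_1 = 0,  H_2 = 0,  H_3 ≅ Z.

Fix the vertex order a < b < c < d < e and write every simplex with vertices in increasing order. Then dim K = 3 and the simplices of K are:

  0-simplices (5): a, b, c, d, e
  1-simplices (10): ab, ac, ad, ae, bc, bd, be, cd, ce, de
  2-simplices (10): abc, abd, abe, acd, ace, ade, bcd, bce, bde, cde
  3-simplices (5): abcd, abce, abde, acde, bcde

Hence C_0 ≅ Z^5, C_1 ≅ Z^10, C_2 ≅ Z^10, C_3 ≅ Z^5.

Boundary ∂_1: C_1 → C_0 maps an edge to its endpoints' difference, ∂[p,q] = q − p.
The resulting 5×10 matrix has rank 4, and its Smith normal form has invariant factors (1,1,1,1).

∂_2: C_2 → C_1 maps a triangle to the signed sum of its edges. For instance
  ∂acd = cd − ad + ac,
  ∂ade = de − ae + ad.
As a 10×10 matrix over Z this has rank 6, with invariant factors (1,1,1,1,1,1).

The boundary map ∂_3: C_3 → C_2 sends each 3-simplex σ to the alternating sum Σ_i (−1)^i (σ with its i-th vertex removed). For instance
  ∂acde = cde − ade + ace − acd,
  ∂bcde = cde − bde + bce − bcd.
The resulting 10×5 matrix has rank 4, and its Smith normal form has invariant factors (1,1,1,1).

From H_k ≅ ker(∂_k) / im(∂_{k+1}) we obtain:

  H_0: rank C_0 − rank ∂_1 = 5 − 4 = 1, and the invariant factors of ∂_1 are all 1, so H_0 = Z.
  H_1: rank ker ∂_1 − rank ∂_2 = (10 − 4) − 6 = 0, and the invariant factors of ∂_2 are all 1, so H_1 = 0.
  H_2: rank ker ∂_2 − rank ∂_3 = (10 − 6) − 4 = 0, and the invariant factors of ∂_3 are all 1, so H_2 = 0.
  H_3: rank ker ∂_3 − rank ∂_4 = (5 − 4) − 0 = 1, and there is no ∂_4, so H_3 = Z.

As a check, the Euler characteristic is 5 − 10 + 10 − 5 = 0, which agrees with 1 − 0 + 0 − 1 = 0.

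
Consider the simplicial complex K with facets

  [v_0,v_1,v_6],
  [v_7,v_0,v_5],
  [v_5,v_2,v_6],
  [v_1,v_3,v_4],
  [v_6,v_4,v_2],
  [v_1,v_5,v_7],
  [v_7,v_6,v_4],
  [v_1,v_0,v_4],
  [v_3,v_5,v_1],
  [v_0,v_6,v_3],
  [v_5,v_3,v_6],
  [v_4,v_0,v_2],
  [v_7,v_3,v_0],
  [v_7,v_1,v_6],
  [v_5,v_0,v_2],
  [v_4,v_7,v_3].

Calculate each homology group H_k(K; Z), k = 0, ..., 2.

H_0 ≅ Z,  H_1 ≅ Z^2,  H_2 ≅ Z.

K has 8 vertices, 24 edges, 16 triangles.
rank ∂_0 = 0, rank ∂_1 = 7 ⇒ b_0 = 8 − 0 − 7 = 1; all invariant factors of ∂_1 are 1 so no torsion. So H_0 ≅ Z.
rank ∂_1 = 7, rank ∂_2 = 15 ⇒ b_1 = 24 − 7 − 15 = 2; all invariant factors of ∂_2 are 1 so no torsion. So H_1 ≅ Z^2.
rank ∂_2 = 15, rank ∂_3 = 0 ⇒ b_2 = 16 − 15 − 0 = 1. So H_2 ≅ Z.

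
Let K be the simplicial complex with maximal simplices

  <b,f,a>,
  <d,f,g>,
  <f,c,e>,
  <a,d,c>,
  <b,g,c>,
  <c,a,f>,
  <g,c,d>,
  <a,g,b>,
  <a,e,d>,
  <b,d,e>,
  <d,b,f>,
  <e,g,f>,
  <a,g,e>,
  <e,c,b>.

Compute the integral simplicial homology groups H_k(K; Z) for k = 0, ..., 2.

Take the total order a < b < c < d < e < f < g on the vertex set. Then K (dimension 2) consists of the simplices:

  0-simplices (7): a, b, c, d, e, f, g
  1-simplices (21): ab, ac, ad, ae, af, ag, bc, bd, be, bf, bg, cd, ce, cf, cg, de, df, dg, ef, eg, fg
  2-simplices (14): abf, abg, acd, acf, ade, aeg, bce, bcg, bde, bdf, cdg, cef, dfg, efg

so the chain groups are C_0 ≅ Z^7, C_1 ≅ Z^21, C_2 ≅ Z^14.

∂_1: C_1 → C_0 maps an edge to its endpoints' difference, ∂[p,q] = q − p. For instance
  ∂fg = g − f.
This gives a 7×21 integer matrix of rank 6; reducing to Smith normal form yields diagonal entries (1,1,1,1,1,1).

∂_2: C_2 → C_1 maps a triangle to the signed sum of its edges. For instance
  ∂cef = ef − cf + ce,
  ∂bde = de − be + bd.
As a 21×14 matrix over Z this has rank 13, with invariant factors (1,1,1,1,1,1,1,1,1,1,1,1,1).

Reading off H_k = ker ∂_k / im ∂_{k+1}:

  H_0: rank C_0 − rank ∂_1 = 7 − 6 = 1, and the invariant factors of ∂_1 are all 1, so H_0 = Z.
  H_1: rank ker ∂_1 − rank ∂_2 = (21 − 6) − 13 = 2, and the invariant factors of ∂_2 are all 1, so H_1 = Z^2.
  H_2: rank ker ∂_2 − rank ∂_3 = (14 − 13) − 0 = 1, and there is no ∂_3, so H_2 = Z.

As a check, the Euler characteristic is 7 − 21 + 14 = 0, which agrees with 1 − 2 + 1 = 0.
(K is a triangulation of the torus T^2.)

H_0 = Z,  H_1 = Z^2,  H_2 = Z.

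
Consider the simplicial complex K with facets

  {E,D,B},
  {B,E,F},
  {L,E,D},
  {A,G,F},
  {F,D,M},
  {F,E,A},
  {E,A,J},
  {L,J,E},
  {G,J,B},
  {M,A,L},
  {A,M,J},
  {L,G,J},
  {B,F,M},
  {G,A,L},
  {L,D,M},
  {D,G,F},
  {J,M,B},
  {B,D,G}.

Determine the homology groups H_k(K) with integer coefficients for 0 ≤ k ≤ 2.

We work with the vertex ordering A < B < D < E < F < G < J < L < M. The simplices of K, each written with vertices in increasing order, are:

  0-simplices (9): A, B, D, E, F, G, J, L, M
  1-simplices (27): AE, AF, AG, AJ, AL, AM, BD, BE, BF, BG, BJ, BM, DE, DF, DG, DL, DM, EF, EJ, EL, FG, FM, GJ, GL, JL, JM, LM
  2-simplices (18): AEF, AEJ, AFG, AGL, AJM, ALM, BDE, BDG, BEF, BFM, BGJ, BJM, DEL, DFG, DFM, DLM, EJL, GJL

Hence C_0 ≅ Z^9, C_1 ≅ Z^27, C_2 ≅ Z^18.

∂_1: C_1 → C_0 is given by ∂[p,q] = [q] − [p]. For instance
  ∂EJ = J − E.
The resulting 9×27 matrix has rank 8, and its Smith normal form has invariant factors (1,1,1,1,1,1,1,1).

Boundary ∂_2: C_2 → C_1 maps a triangle to the signed sum of its edges. For instance
  ∂AEF = EF − AF + AE,
  ∂AJM = JM − AM + AJ.
The resulting 27×18 matrix has rank 18, and its Smith normal form has invariant factors (1,1,1,1,1,1,1,1,1,1,1,1,1,1,1,1,1,2).

Now H_k = ker ∂_k / im ∂_{k+1}, so:

  H_0: rank C_0 − rank ∂_1 = 9 − 8 = 1, and the invariant factors of ∂_1 are all 1, so H_0 = Z.
  H_1: rank ker ∂_1 − rank ∂_2 = (27 − 8) − 18 = 1, and ∂_2 has invariant factor 2 > 1, so H_1 = Z ⊕ Z_2.
  H_2: rank ker ∂_2 − rank ∂_3 = (18 − 18) − 0 = 0, and there is no ∂_3, so H_2 = 0.

H_0 ≅ Z,  H_1 ≅ Z ⊕ Z_2,  H_2 = 0.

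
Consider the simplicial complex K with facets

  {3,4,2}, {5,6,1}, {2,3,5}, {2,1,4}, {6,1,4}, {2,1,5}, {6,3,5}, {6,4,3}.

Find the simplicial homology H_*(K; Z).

H_0 ≅ Z,  H_1 = 0,  H_2 ≅ Z.

Fix the vertex order 1 < 2 < 3 < 4 < 5 < 6 and write every simplex with vertices in increasing order. Then dim K = 2 and the simplices of K are:

  0-simplices (6): [1], [2], [3], [4], [5], [6]
  1-simplices (12): [1,2], [1,4], [1,5], [1,6], [2,3], [2,4], [2,5], [3,4], [3,5], [3,6], [4,6], [5,6]
  2-simplices (8): [1,2,4], [1,2,5], [1,4,6], [1,5,6], [2,3,4], [2,3,5], [3,4,6], [3,5,6]

Hence C_0 ≅ Z^6, C_1 ≅ Z^12, C_2 ≅ Z^8.

Boundary ∂_1: C_1 → C_0 is given by ∂[p,q] = [q] − [p].
The resulting 6×12 matrix has rank 5, and its Smith normal form has invariant factors (1,1,1,1,1).

The boundary map ∂_2: C_2 → C_1 acts by ∂[p,q,r] = [q,r] − [p,r] + [p,q]. For instance
  ∂[1,4,6] = [4,6] − [1,6] + [1,4],
  ∂[3,5,6] = [5,6] − [3,6] + [3,5].
This gives a 12×8 integer matrix of rank 7; reducing to Smith normal form yields diagonal entries (1,1,1,1,1,1,1).

Computing H_k = (kernel of ∂_k) / (image of ∂_{k+1}):

  H_0: rank C_0 − rank ∂_1 = 6 − 5 = 1, and the invariant factors of ∂_1 are all 1, so H_0 = Z.
  H_1: rank ker ∂_1 − rank ∂_2 = (12 − 5) − 7 = 0, and the invariant factors of ∂_2 are all 1, so H_1 = 0.
  H_2: rank ker ∂_2 − rank ∂_3 = (8 − 7) − 0 = 1, and there is no ∂_3, so H_2 = Z.

(K is a triangulation of the 2-sphere S^2.)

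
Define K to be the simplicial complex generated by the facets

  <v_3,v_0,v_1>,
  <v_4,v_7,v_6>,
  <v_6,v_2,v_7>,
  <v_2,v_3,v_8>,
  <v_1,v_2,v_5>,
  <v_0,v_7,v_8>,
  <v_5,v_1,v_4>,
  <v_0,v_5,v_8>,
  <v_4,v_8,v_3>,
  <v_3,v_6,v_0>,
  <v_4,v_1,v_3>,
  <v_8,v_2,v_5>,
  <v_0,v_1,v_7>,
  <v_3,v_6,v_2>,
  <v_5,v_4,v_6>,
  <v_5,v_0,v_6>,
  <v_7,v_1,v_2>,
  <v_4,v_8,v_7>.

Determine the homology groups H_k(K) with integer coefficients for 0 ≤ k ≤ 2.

H_0 = Z,  H_1 = Z^2,  H_2 = Z.

Order the vertices as v_0 < v_1 < v_2 < v_3 < v_4 < v_5 < v_6 < v_7 < v_8. Listing each simplex with vertices in this order, K has dimension 2 with simplices:

  0-simplices (9): [v_0], [v_1], [v_2], [v_3], [v_4], [v_5], [v_6], [v_7], [v_8]
  1-simplices (27): (27 of them)
  2-simplices (18): (18 of them)

Hence C_0 ≅ Z^9, C_1 ≅ Z^27, C_2 ≅ Z^18.

Boundary ∂_1: C_1 → C_0 is given by ∂[p,q] = [q] − [p]. For instance
  ∂[v_1,v_4] = [v_4] − [v_1].
The 9×27 boundary matrix has rank 8 and Smith normal form diag(1,1,1,1,1,1,1,1).

The boundary map ∂_2: C_2 → C_1 acts by ∂[p,q,r] = [q,r] − [p,r] + [p,q]. For instance
  ∂[v_0,v_7,v_8] = [v_7,v_8] − [v_0,v_8] + [v_0,v_7],
  ∂[v_1,v_2,v_7] = [v_2,v_7] − [v_1,v_7] + [v_1,v_2].
This gives a 27×18 integer matrix of rank 17; reducing to Smith normal form yields diagonal entries (1,1,1,1,1,1,1,1,1,1,1,1,1,1,1,1,1).

Computing H_k = (kernel of ∂_k) / (image of ∂_{k+1}):

  H_0: rank C_0 − rank ∂_1 = 9 − 8 = 1, and the invariant factors of ∂_1 are all 1, so H_0 = Z.
  H_1: rank ker ∂_1 − rank ∂_2 = (27 − 8) − 17 = 2, and the invariant factors of ∂_2 are all 1, so H_1 = Z^2.
  H_2: rank ker ∂_2 − rank ∂_3 = (18 − 17) − 0 = 1, and there is no ∂_3, so H_2 = Z.

As a check, the Euler characteristic is 9 − 27 + 18 = 0, which agrees with 1 − 2 + 1 = 0.
(K is a triangulation of the torus T^2.)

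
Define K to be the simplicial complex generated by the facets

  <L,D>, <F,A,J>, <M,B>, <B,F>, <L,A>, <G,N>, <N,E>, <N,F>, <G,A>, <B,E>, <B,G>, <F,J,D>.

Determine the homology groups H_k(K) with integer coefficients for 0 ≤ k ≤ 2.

H_0 = Z,  H_1 = Z^4,  H_2 = 0.

Fix the vertex order A < B < D < E < F < G < J < L < M < N and write every simplex with vertices in increasing order. Then dim K = 2 and the simplices of K are:

  0-simplices (10): A, B, D, E, F, G, J, L, M, N
  1-simplices (15): AF, AG, AJ, AL, BE, BF, BG, BM, DF, DJ, DL, EN, FJ, FN, GN
  2-simplices (2): AFJ, DFJ

giving chain groups C_0 ≅ Z^10, C_1 ≅ Z^15, C_2 ≅ Z^2.

Boundary ∂_1: C_1 → C_0 sends each edge [p,q] (with p < q) to q − p. For instance
  ∂EN = N − E.
The resulting 10×15 matrix has rank 9, and its Smith normal form has invariant factors (1,1,1,1,1,1,1,1,1).

The boundary map ∂_2: C_2 → C_1 sends each 2-simplex [p,q,r] to [q,r] − [p,r] + [p,q]. For instance
  ∂AFJ = FJ − AJ + AF,
  ∂DFJ = FJ − DJ + DF.
The resulting 15×2 matrix has rank 2, and its Smith normal form has invariant factors (1,1).

Now H_k = ker ∂_k / im ∂_{k+1}, so:

  H_0: rank C_0 − rank ∂_1 = 10 − 9 = 1, and the invariant factors of ∂_1 are all 1, so H_0 ≅ Z.
  H_1: rank ker ∂_1 − rank ∂_2 = (15 − 9) − 2 = 4, and the invariant factors of ∂_2 are all 1, so H_1 ≅ Z^4.
  H_2: rank ker ∂_2 − rank ∂_3 = (2 − 2) − 0 = 0, and there is no ∂_3, so H_2 ≅ 0.

As a check, the Euler characteristic is 10 − 15 + 2 = -3, which agrees with 1 − 4 + 0 = -3.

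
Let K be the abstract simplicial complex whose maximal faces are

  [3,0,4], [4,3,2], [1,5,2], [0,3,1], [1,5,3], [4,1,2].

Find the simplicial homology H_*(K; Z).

Take the total order 0 < 1 < 2 < 3 < 4 < 5 on the vertex set. Then K (dimension 2) consists of the simplices:

  0-simplices (6): [0], [1], [2], [3], [4], [5]
  1-simplices (12): [0,1], [0,3], [0,4], [1,2], [1,3], [1,4], [1,5], [2,3], [2,4], [2,5], [3,4], [3,5]
  2-simplices (6): [0,1,3], [0,3,4], [1,2,4], [1,2,5], [1,3,5], [2,3,4]

so the chain groups are C_0 ≅ Z^6, C_1 ≅ Z^12, C_2 ≅ Z^6.

The boundary map ∂_1: C_1 → C_0 sends each edge [p,q] (with p < q) to q − p.
This gives a 6×12 integer matrix of rank 5; reducing to Smith normal form yields diagonal entries (1,1,1,1,1).

The boundary map ∂_2: C_2 → C_1 sends each 2-simplex [p,q,r] to [q,r] − [p,r] + [p,q]. For instance
  ∂[2,3,4] = [3,4] − [2,4] + [2,3],
  ∂[0,3,4] = [3,4] − [0,4] + [0,3].
The 12×6 boundary matrix has rank 6 and Smith normal form diag(1,1,1,1,1,1).

Computing H_k = (kernel of ∂_k) / (image of ∂_{k+1}):

  H_0: rank C_0 − rank ∂_1 = 6 − 5 = 1, and the invariant factors of ∂_1 are all 1, so H_0 ≅ Z.
  H_1: rank ker ∂_1 − rank ∂_2 = (12 − 5) − 6 = 1, and the invariant factors of ∂_2 are all 1, so H_1 ≅ Z.
  H_2: rank ker ∂_2 − rank ∂_3 = (6 − 6) − 0 = 0, and there is no ∂_3, so H_2 ≅ 0.

As a check, the Euler characteristic is 6 − 12 + 6 = 0, which agrees with 1 − 1 + 0 = 0.
(K is a triangulation of the cylinder S^1 x I.)

H_0 = Z,  H_1 = Z,  H_2 = 0.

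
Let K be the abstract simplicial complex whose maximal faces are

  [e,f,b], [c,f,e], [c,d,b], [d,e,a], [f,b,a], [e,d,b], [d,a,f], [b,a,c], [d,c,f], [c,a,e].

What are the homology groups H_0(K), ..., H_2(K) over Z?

Take the total order a < b < c < d < e < f on the vertex set. Then K (dimension 2) consists of the simplices:

  0-simplices (6): a, b, c, d, e, f
  1-simplices (15): ab, ac, ad, ae, af, bc, bd, be, bf, cd, ce, cf, de, df, ef
  2-simplices (10): abc, abf, ace, ade, adf, bcd, bde, bef, cdf, cef

giving chain groups C_0 ≅ Z^6, C_1 ≅ Z^15, C_2 ≅ Z^10.

The boundary map ∂_1: C_1 → C_0 maps an edge to its endpoints' difference, ∂[p,q] = q − p. For instance
  ∂cf = f − c.
This gives a 6×15 integer matrix of rank 5; reducing to Smith normal form yields diagonal entries (1,1,1,1,1).

The boundary map ∂_2: C_2 → C_1 acts by ∂[p,q,r] = [q,r] − [p,r] + [p,q]. For instance
  ∂cdf = df − cf + cd,
  ∂ade = de − ae + ad.
As a 15×10 matrix over Z this has rank 10, with invariant factors (1,1,1,1,1,1,1,1,1,2).

Reading off H_k = ker ∂_k / im ∂_{k+1}:

  H_0: rank C_0 − rank ∂_1 = 6 − 5 = 1, and the invariant factors of ∂_1 are all 1, so H_0 = Z.
  H_1: rank ker ∂_1 − rank ∂_2 = (15 − 5) − 10 = 0, and ∂_2 has invariant factor 2 > 1, so H_1 = Z_2.
  H_2: rank ker ∂_2 − rank ∂_3 = (10 − 10) − 0 = 0, and there is no ∂_3, so H_2 = 0.

(K is a triangulation of the real projective plane RP^2.)

H_0 ≅ Z,  H_1 ≅ Z_2,  H_2 = 0.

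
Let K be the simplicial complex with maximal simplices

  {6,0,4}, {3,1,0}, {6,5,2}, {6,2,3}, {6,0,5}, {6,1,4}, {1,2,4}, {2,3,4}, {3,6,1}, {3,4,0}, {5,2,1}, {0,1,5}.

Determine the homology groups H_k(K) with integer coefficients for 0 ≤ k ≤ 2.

Order the vertices as 0 < 1 < 2 < 3 < 4 < 5 < 6. Listing each simplex with vertices in this order, K has dimension 2 with simplices:

  0-simplices (7): [0], [1], [2], [3], [4], [5], [6]
  1-simplices (18): [0,1], [0,3], [0,4], [0,5], [0,6], [1,2], [1,3], [1,4], [1,5], [1,6], [2,3], [2,4], [2,5], [2,6], [3,4], [3,6], [4,6], [5,6]
  2-simplices (12): [0,1,3], [0,1,5], [0,3,4], [0,4,6], [0,5,6], [1,2,4], [1,2,5], [1,3,6], [1,4,6], [2,3,4], [2,3,6], [2,5,6]

so the chain groups are C_0 ≅ Z^7, C_1 ≅ Z^18, C_2 ≅ Z^12.

The boundary map ∂_1: C_1 → C_0 sends each edge [p,q] (with p < q) to q − p.
The resulting 7×18 matrix has rank 6, and its Smith normal form has invariant factors (1,1,1,1,1,1).

Boundary ∂_2: C_2 → C_1 maps a triangle to the signed sum of its edges. For instance
  ∂[2,5,6] = [5,6] − [2,6] + [2,5],
  ∂[0,1,5] = [1,5] − [0,5] + [0,1].
The resulting 18×12 matrix has rank 12, and its Smith normal form has invariant factors (1,1,1,1,1,1,1,1,1,1,1,2).

Reading off H_k = ker ∂_k / im ∂_{k+1}:

  H_0: rank C_0 − rank ∂_1 = 7 − 6 = 1, and the invariant factors of ∂_1 are all 1, so H_0 ≅ Z.
  H_1: rank ker ∂_1 − rank ∂_2 = (18 − 6) − 12 = 0, and ∂_2 has invariant factor 2 > 1, so H_1 ≅ Z/2.
  H_2: rank ker ∂_2 − rank ∂_3 = (12 − 12) − 0 = 0, and there is no ∂_3, so H_2 ≅ 0.

H_0 ≅ Z,  H_1 ≅ Z/2,  H_2 = 0.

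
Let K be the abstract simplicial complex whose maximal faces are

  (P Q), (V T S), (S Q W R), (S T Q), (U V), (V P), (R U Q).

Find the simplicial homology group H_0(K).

H_0 ≅ Z.

Order the vertices as P < Q < R < S < T < U < V < W. Listing each simplex with vertices in this order, K has dimension 3 with simplices:

  0-simplices (8): P, Q, R, S, T, U, V, W
  1-simplices (15): PQ, PV, QR, QS, QT, QU, QW, RS, RU, RW, ST, SV, SW, TV, UV
  2-simplices (7): QRS, QRU, QRW, QST, QSW, RSW, STV
  3-simplices (1): QRSW

Hence C_0 ≅ Z^8, C_1 ≅ Z^15, C_2 ≅ Z^7, C_3 ≅ Z^1.

Boundary ∂_1: C_1 → C_0 maps an edge to its endpoints' difference, ∂[p,q] = q − p. For instance
  ∂QW = W − Q.
The 8×15 boundary matrix has rank 7 and Smith normal form diag(1,1,1,1,1,1,1).

The boundary map ∂_2: C_2 → C_1 acts by ∂[p,q,r] = [q,r] − [p,r] + [p,q]. For instance
  ∂QRU = RU − QU + QR,
  ∂QRS = RS − QS + QR.
This gives a 15×7 integer matrix of rank 6; reducing to Smith normal form yields diagonal entries (1,1,1,1,1,1).

The boundary map ∂_3: C_3 → C_2 sends each 3-simplex σ to the alternating sum Σ_i (−1)^i (σ with its i-th vertex removed). For instance
  ∂QRSW = RSW − QSW + QRW − QRS.
The 7×1 boundary matrix has rank 1 and Smith normal form diag(1).

Now H_k = ker ∂_k / im ∂_{k+1}, so:

  H_0: rank C_0 − rank ∂_1 = 8 − 7 = 1, and the invariant factors of ∂_1 are all 1, so H_0 = Z.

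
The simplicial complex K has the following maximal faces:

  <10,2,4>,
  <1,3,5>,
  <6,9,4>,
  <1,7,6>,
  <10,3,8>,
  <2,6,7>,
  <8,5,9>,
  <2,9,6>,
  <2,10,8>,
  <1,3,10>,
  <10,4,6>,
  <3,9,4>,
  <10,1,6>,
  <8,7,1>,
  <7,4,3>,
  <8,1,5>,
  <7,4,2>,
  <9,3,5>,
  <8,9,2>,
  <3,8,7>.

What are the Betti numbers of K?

Order the vertices as 1 < 2 < 3 < 4 < 5 < 6 < 7 < 8 < 9 < 10. Listing each simplex with vertices in this order, K has dimension 2 with simplices:

  0-simplices (10): [1], [2], [3], [4], [5], [6], [7], [8], [9], [10]
  1-simplices (30): (30 of them)
  2-simplices (20): (20 of them)

so the chain groups are C_0 ≅ Z^10, C_1 ≅ Z^30, C_2 ≅ Z^20.

The boundary map ∂_1: C_1 → C_0 is given by ∂[p,q] = [q] − [p]. For instance
  ∂[3,10] = [10] − [3].
The 10×30 boundary matrix has rank 9 and Smith normal form diag(1,1,1,1,1,1,1,1,1).

∂_2: C_2 → C_1 acts by ∂[p,q,r] = [q,r] − [p,r] + [p,q]. For instance
  ∂[2,4,7] = [4,7] − [2,7] + [2,4],
  ∂[3,4,9] = [4,9] − [3,9] + [3,4].
The resulting 30×20 matrix has rank 20, and its Smith normal form has invariant factors (1,1,1,1,1,1,1,1,1,1,1,1,1,1,1,1,1,1,1,2).

Reading off H_k = ker ∂_k / im ∂_{k+1}:

  H_0: rank C_0 − rank ∂_1 = 10 − 9 = 1, and the invariant factors of ∂_1 are all 1, so H_0 ≅ Z.
  H_1: rank ker ∂_1 − rank ∂_2 = (30 − 9) − 20 = 1, and ∂_2 has invariant factor 2 > 1, so H_1 ≅ Z × Z/2.
  H_2: rank ker ∂_2 − rank ∂_3 = (20 − 20) − 0 = 0, and there is no ∂_3, so H_2 ≅ 0.

Hence the Betti numbers are b_0 = 1, b_1 = 1, b_2 = 0.

b_0 = 1, b_1 = 1, b_2 = 0.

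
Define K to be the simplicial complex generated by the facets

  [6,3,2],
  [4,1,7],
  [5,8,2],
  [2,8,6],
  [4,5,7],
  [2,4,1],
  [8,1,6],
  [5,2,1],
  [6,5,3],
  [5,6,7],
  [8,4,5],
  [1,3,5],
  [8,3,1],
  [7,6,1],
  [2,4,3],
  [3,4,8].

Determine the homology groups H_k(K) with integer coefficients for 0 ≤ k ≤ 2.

Order the vertices as 1 < 2 < 3 < 4 < 5 < 6 < 7 < 8. Listing each simplex with vertices in this order, K has dimension 2 with simplices:

  0-simplices (8): [1], [2], [3], [4], [5], [6], [7], [8]
  1-simplices (24): (24 of them)
  2-simplices (16): [1,2,4], [1,2,5], [1,3,5], [1,3,8], [1,4,7], [1,6,7], [1,6,8], [2,3,4], [2,3,6], [2,5,8], [2,6,8], [3,4,8], [3,5,6], [4,5,7], [4,5,8], [5,6,7]

Hence C_0 ≅ Z^8, C_1 ≅ Z^24, C_2 ≅ Z^16.

∂_1: C_1 → C_0 maps an edge to its endpoints' difference, ∂[p,q] = q − p.
As a 8×24 matrix over Z this has rank 7, with invariant factors (1,1,1,1,1,1,1).

The boundary map ∂_2: C_2 → C_1 acts by ∂[p,q,r] = [q,r] − [p,r] + [p,q]. For instance
  ∂[2,6,8] = [6,8] − [2,8] + [2,6],
  ∂[3,5,6] = [5,6] − [3,6] + [3,5].
The resulting 24×16 matrix has rank 15, and its Smith normal form has invariant factors (1,1,1,1,1,1,1,1,1,1,1,1,1,1,1).

From H_k ≅ ker(∂_k) / im(∂_{k+1}) we obtain:

  H_0: rank C_0 − rank ∂_1 = 8 − 7 = 1, and the invariant factors of ∂_1 are all 1, so H_0 ≅ Z.
  H_1: rank ker ∂_1 − rank ∂_2 = (24 − 7) − 15 = 2, and the invariant factors of ∂_2 are all 1, so H_1 ≅ Z^2.
  H_2: rank ker ∂_2 − rank ∂_3 = (16 − 15) − 0 = 1, and there is no ∂_3, so H_2 ≅ Z.

H_0 = Z,  H_1 = Z^2,  H_2 = Z.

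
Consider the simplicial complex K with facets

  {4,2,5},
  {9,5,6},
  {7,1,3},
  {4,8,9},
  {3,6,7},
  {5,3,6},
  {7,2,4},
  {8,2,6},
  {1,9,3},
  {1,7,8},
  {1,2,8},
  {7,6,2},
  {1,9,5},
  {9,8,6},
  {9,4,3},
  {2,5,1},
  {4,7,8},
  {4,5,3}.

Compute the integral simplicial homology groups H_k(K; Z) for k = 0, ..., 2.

H_0 = Z,  H_1 = Z ⊕ Z/2,  H_2 = 0.

Fix the vertex order 1 < 2 < 3 < 4 < 5 < 6 < 7 < 8 < 9 and write every simplex with vertices in increasing order. Then dim K = 2 and the simplices of K are:

  0-simplices (9): [1], [2], [3], [4], [5], [6], [7], [8], [9]
  1-simplices (27): (27 of them)
  2-simplices (18): [1,2,5], [1,2,8], [1,3,7], [1,3,9], [1,5,9], [1,7,8], [2,4,5], [2,4,7], [2,6,7], [2,6,8], [3,4,5], [3,4,9], [3,5,6], [3,6,7], [4,7,8], [4,8,9], [5,6,9], [6,8,9]

Hence C_0 ≅ Z^9, C_1 ≅ Z^27, C_2 ≅ Z^18.

The boundary map ∂_1: C_1 → C_0 is given by ∂[p,q] = [q] − [p].
As a 9×27 matrix over Z this has rank 8, with invariant factors (1,1,1,1,1,1,1,1).

Boundary ∂_2: C_2 → C_1 sends each 2-simplex [p,q,r] to [q,r] − [p,r] + [p,q]. For instance
  ∂[1,2,5] = [2,5] − [1,5] + [1,2],
  ∂[1,2,8] = [2,8] − [1,8] + [1,2].
This gives a 27×18 integer matrix of rank 18; reducing to Smith normal form yields diagonal entries (1,1,1,1,1,1,1,1,1,1,1,1,1,1,1,1,1,2).

Reading off H_k = ker ∂_k / im ∂_{k+1}:

  H_0: rank C_0 − rank ∂_1 = 9 − 8 = 1, and the invariant factors of ∂_1 are all 1, so H_0 ≅ Z.
  H_1: rank ker ∂_1 − rank ∂_2 = (27 − 8) − 18 = 1, and ∂_2 has invariant factor 2 > 1, so H_1 ≅ Z ⊕ Z/2.
  H_2: rank ker ∂_2 − rank ∂_3 = (18 − 18) − 0 = 0, and there is no ∂_3, so H_2 ≅ 0.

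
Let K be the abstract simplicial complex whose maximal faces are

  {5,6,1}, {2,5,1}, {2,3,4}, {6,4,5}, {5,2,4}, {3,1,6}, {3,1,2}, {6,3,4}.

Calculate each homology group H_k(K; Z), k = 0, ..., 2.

H_0 = Z,  H_1 = 0,  H_2 = Z.

Order the vertices as 1 < 2 < 3 < 4 < 5 < 6. Listing each simplex with vertices in this order, K has dimension 2 with simplices:

  0-simplices (6): [1], [2], [3], [4], [5], [6]
  1-simplices (12): [1,2], [1,3], [1,5], [1,6], [2,3], [2,4], [2,5], [3,4], [3,6], [4,5], [4,6], [5,6]
  2-simplices (8): [1,2,3], [1,2,5], [1,3,6], [1,5,6], [2,3,4], [2,4,5], [3,4,6], [4,5,6]

so the chain groups are C_0 ≅ Z^6, C_1 ≅ Z^12, C_2 ≅ Z^8.

The boundary map ∂_1: C_1 → C_0 sends each edge [p,q] (with p < q) to q − p. For instance
  ∂[2,4] = [4] − [2].
This gives a 6×12 integer matrix of rank 5; reducing to Smith normal form yields diagonal entries (1,1,1,1,1).

∂_2: C_2 → C_1 acts by ∂[p,q,r] = [q,r] − [p,r] + [p,q]. For instance
  ∂[4,5,6] = [5,6] − [4,6] + [4,5],
  ∂[2,3,4] = [3,4] − [2,4] + [2,3].
This gives a 12×8 integer matrix of rank 7; reducing to Smith normal form yields diagonal entries (1,1,1,1,1,1,1).

Computing H_k = (kernel of ∂_k) / (image of ∂_{k+1}):

  H_0: rank C_0 − rank ∂_1 = 6 − 5 = 1, and the invariant factors of ∂_1 are all 1, so H_0 ≅ Z.
  H_1: rank ker ∂_1 − rank ∂_2 = (12 − 5) − 7 = 0, and the invariant factors of ∂_2 are all 1, so H_1 ≅ 0.
  H_2: rank ker ∂_2 − rank ∂_3 = (8 − 7) − 0 = 1, and there is no ∂_3, so H_2 ≅ Z.

As a check, the Euler characteristic is 6 − 12 + 8 = 2, which agrees with 1 − 0 + 1 = 2.
(K is a triangulation of the 2-sphere S^2.)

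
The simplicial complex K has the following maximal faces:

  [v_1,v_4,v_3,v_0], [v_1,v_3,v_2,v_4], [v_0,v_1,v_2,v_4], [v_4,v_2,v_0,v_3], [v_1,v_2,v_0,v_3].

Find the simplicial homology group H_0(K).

Order the vertices as v_0 < v_1 < v_2 < v_3 < v_4. Listing each simplex with vertices in this order, K has dimension 3 with simplices:

  0-simplices (5): [v_0], [v_1], [v_2], [v_3], [v_4]
  1-simplices (10): [v_0,v_1], [v_0,v_2], [v_0,v_3], [v_0,v_4], [v_1,v_2], [v_1,v_3], [v_1,v_4], [v_2,v_3], [v_2,v_4], [v_3,v_4]
  2-simplices (10): [v_0,v_1,v_2], [v_0,v_1,v_3], [v_0,v_1,v_4], [v_0,v_2,v_3], [v_0,v_2,v_4], [v_0,v_3,v_4], [v_1,v_2,v_3], [v_1,v_2,v_4], [v_1,v_3,v_4], [v_2,v_3,v_4]
  3-simplices (5): [v_0,v_1,v_2,v_3], [v_0,v_1,v_2,v_4], [v_0,v_1,v_3,v_4], [v_0,v_2,v_3,v_4], [v_1,v_2,v_3,v_4]

Hence C_0 ≅ Z^5, C_1 ≅ Z^10, C_2 ≅ Z^10, C_3 ≅ Z^5.

Boundary ∂_1: C_1 → C_0 sends each edge [p,q] (with p < q) to q − p.
This gives a 5×10 integer matrix of rank 4; reducing to Smith normal form yields diagonal entries (1,1,1,1).

∂_2: C_2 → C_1 maps a triangle to the signed sum of its edges. For instance
  ∂[v_0,v_1,v_2] = [v_1,v_2] − [v_0,v_2] + [v_0,v_1],
  ∂[v_0,v_2,v_4] = [v_2,v_4] − [v_0,v_4] + [v_0,v_2].
The 10×10 boundary matrix has rank 6 and Smith normal form diag(1,1,1,1,1,1).

∂_3: C_3 → C_2 sends each 3-simplex σ to the alternating sum Σ_i (−1)^i (σ with its i-th vertex removed). For instance
  ∂[v_0,v_1,v_2,v_4] = [v_1,v_2,v_4] − [v_0,v_2,v_4] + [v_0,v_1,v_4] − [v_0,v_1,v_2],
  ∂[v_0,v_1,v_2,v_3] = [v_1,v_2,v_3] − [v_0,v_2,v_3] + [v_0,v_1,v_3] − [v_0,v_1,v_2].
The 10×5 boundary matrix has rank 4 and Smith normal form diag(1,1,1,1).

Now H_k = ker ∂_k / im ∂_{k+1}, so:

  H_0: rank C_0 − rank ∂_1 = 5 − 4 = 1, and the invariant factors of ∂_1 are all 1, so H_0 = Z.

H_0 ≅ Z.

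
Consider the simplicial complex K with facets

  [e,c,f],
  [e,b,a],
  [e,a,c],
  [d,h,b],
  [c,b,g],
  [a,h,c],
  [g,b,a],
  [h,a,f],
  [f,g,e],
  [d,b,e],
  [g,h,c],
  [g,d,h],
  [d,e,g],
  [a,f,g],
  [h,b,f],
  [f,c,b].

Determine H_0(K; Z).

Order the vertices as a < b < c < d < e < f < g < h. Listing each simplex with vertices in this order, K has dimension 2 with simplices:

  0-simplices (8): a, b, c, d, e, f, g, h
  1-simplices (24): ab, ac, ae, af, ag, ah, bc, bd, be, bf, bg, bh, ce, cf, cg, ch, de, dg, dh, ef, eg, fg, fh, gh
  2-simplices (16): abe, abg, ace, ach, afg, afh, bcf, bcg, bde, bdh, bfh, cef, cgh, deg, dgh, efg

so the chain groups are C_0 ≅ Z^8, C_1 ≅ Z^24, C_2 ≅ Z^16.

∂_1: C_1 → C_0 sends each edge [p,q] (with p < q) to q − p. For instance
  ∂ce = e − c.
The resulting 8×24 matrix has rank 7, and its Smith normal form has invariant factors (1,1,1,1,1,1,1).

∂_2: C_2 → C_1 maps a triangle to the signed sum of its edges. For instance
  ∂bdh = dh − bh + bd,
  ∂afg = fg − ag + af.
The resulting 24×16 matrix has rank 15, and its Smith normal form has invariant factors (1,1,1,1,1,1,1,1,1,1,1,1,1,1,1).

Reading off H_k = ker ∂_k / im ∂_{k+1}:

  H_0: rank C_0 − rank ∂_1 = 8 − 7 = 1, and the invariant factors of ∂_1 are all 1, so H_0 = Z.

(K is a triangulation of the torus T^2.)

H_0 ≅ Z.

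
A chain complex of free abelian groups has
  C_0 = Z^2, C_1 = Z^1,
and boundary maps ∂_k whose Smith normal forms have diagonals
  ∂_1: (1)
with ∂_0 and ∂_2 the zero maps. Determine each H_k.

H_0: b_0 = 2 − 0 − 1 = 1; torsion from ∂_1 factors > 1: none. So H_0 ≅ Z.
H_1: b_1 = 1 − 1 − 0 = 0; torsion from ∂_2 factors > 1: none. So H_1 ≅ 0.

H_0 ≅ Z,  H_1 = 0.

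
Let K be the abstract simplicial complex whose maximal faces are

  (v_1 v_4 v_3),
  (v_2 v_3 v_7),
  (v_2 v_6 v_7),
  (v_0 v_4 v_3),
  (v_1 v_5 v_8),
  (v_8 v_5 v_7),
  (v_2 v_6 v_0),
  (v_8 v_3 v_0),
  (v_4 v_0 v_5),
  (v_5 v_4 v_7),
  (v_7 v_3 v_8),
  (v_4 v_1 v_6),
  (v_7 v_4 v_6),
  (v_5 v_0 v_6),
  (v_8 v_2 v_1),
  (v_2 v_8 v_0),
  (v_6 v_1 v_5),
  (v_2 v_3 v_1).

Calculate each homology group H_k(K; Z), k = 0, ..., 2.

Fix the vertex order v_0 < v_1 < v_2 < v_3 < v_4 < v_5 < v_6 < v_7 < v_8 and write every simplex with vertices in increasing order. Then dim K = 2 and the simplices of K are:

  0-simplices (9): [v_0], [v_1], [v_2], [v_3], [v_4], [v_5], [v_6], [v_7], [v_8]
  1-simplices (27): (27 of them)
  2-simplices (18): (18 of them)

Hence C_0 ≅ Z^9, C_1 ≅ Z^27, C_2 ≅ Z^18.

∂_1: C_1 → C_0 sends each edge [p,q] (with p < q) to q − p.
As a 9×27 matrix over Z this has rank 8, with invariant factors (1,1,1,1,1,1,1,1).

The boundary map ∂_2: C_2 → C_1 acts by ∂[p,q,r] = [q,r] − [p,r] + [p,q]. For instance
  ∂[v_0,v_3,v_4] = [v_3,v_4] − [v_0,v_4] + [v_0,v_3],
  ∂[v_0,v_2,v_6] = [v_2,v_6] − [v_0,v_6] + [v_0,v_2].
The resulting 27×18 matrix has rank 18, and its Smith normal form has invariant factors (1,1,1,1,1,1,1,1,1,1,1,1,1,1,1,1,1,2).

From H_k ≅ ker(∂_k) / im(∂_{k+1}) we obtain:

  H_0: rank C_0 − rank ∂_1 = 9 − 8 = 1, and the invariant factors of ∂_1 are all 1, so H_0 = Z.
  H_1: rank ker ∂_1 − rank ∂_2 = (27 − 8) − 18 = 1, and ∂_2 has invariant factor 2 > 1, so H_1 = Z × Z/2.
  H_2: rank ker ∂_2 − rank ∂_3 = (18 − 18) − 0 = 0, and there is no ∂_3, so H_2 = 0.

H_0 ≅ Z,  H_1 ≅ Z × Z/2,  H_2 = 0.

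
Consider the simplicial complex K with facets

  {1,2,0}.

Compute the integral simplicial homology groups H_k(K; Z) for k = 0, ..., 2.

Order the vertices as 0 < 1 < 2. Listing each simplex with vertices in this order, K has dimension 2 with simplices:

  0-simplices (3): [0], [1], [2]
  1-simplices (3): [0,1], [0,2], [1,2]
  2-simplices (1): [0,1,2]

Hence C_0 ≅ Z^3, C_1 ≅ Z^3, C_2 ≅ Z^1.

The boundary map ∂_1: C_1 → C_0 sends each edge [p,q] (with p < q) to q − p.
The 3×3 boundary matrix has rank 2 and Smith normal form diag(1,1).

Boundary ∂_2: C_2 → C_1 acts by ∂[p,q,r] = [q,r] − [p,r] + [p,q]. For instance
  ∂[0,1,2] = [1,2] − [0,2] + [0,1].
This gives a 3×1 integer matrix of rank 1; reducing to Smith normal form yields diagonal entries (1).

Now H_k = ker ∂_k / im ∂_{k+1}, so:

  H_0: rank C_0 − rank ∂_1 = 3 − 2 = 1, and the invariant factors of ∂_1 are all 1, so H_0 ≅ Z.
  H_1: rank ker ∂_1 − rank ∂_2 = (3 − 2) − 1 = 0, and the invariant factors of ∂_2 are all 1, so H_1 ≅ 0.
  H_2: rank ker ∂_2 − rank ∂_3 = (1 − 1) − 0 = 0, and there is no ∂_3, so H_2 ≅ 0.

(K is a triangulation of the 2-simplex.)

H_0 = Z,  H_1 = 0,  H_2 = 0.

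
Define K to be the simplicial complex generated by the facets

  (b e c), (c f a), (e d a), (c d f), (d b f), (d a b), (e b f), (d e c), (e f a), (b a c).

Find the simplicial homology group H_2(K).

K has 6 vertices, 15 edges, 10 triangles.
rank ∂_2 = 10, rank ∂_3 = 0 ⇒ b_2 = 10 − 10 − 0 = 0. So H_2 = 0.

H_2 = 0.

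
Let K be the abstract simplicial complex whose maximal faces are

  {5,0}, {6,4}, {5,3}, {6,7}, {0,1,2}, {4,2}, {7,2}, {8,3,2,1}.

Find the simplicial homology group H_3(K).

Take the total order 0 < 1 < 2 < 3 < 4 < 5 < 6 < 7 < 8 on the vertex set. Then K (dimension 3) consists of the simplices:

  0-simplices (9): [0], [1], [2], [3], [4], [5], [6], [7], [8]
  1-simplices (14): [0,1], [0,2], [0,5], [1,2], [1,3], [1,8], [2,3], [2,4], [2,7], [2,8], [3,5], [3,8], [4,6], [6,7]
  2-simplices (5): [0,1,2], [1,2,3], [1,2,8], [1,3,8], [2,3,8]
  3-simplices (1): [1,2,3,8]

giving chain groups C_0 ≅ Z^9, C_1 ≅ Z^14, C_2 ≅ Z^5, C_3 ≅ Z^1.

∂_1: C_1 → C_0 is given by ∂[p,q] = [q] − [p]. For instance
  ∂[2,8] = [8] − [2].
The 9×14 boundary matrix has rank 8 and Smith normal form diag(1,1,1,1,1,1,1,1).

The boundary map ∂_2: C_2 → C_1 sends each 2-simplex [p,q,r] to [q,r] − [p,r] + [p,q]. For instance
  ∂[0,1,2] = [1,2] − [0,2] + [0,1],
  ∂[1,2,3] = [2,3] − [1,3] + [1,2].
As a 14×5 matrix over Z this has rank 4, with invariant factors (1,1,1,1).

∂_3: C_3 → C_2 sends each 3-simplex σ to the alternating sum Σ_i (−1)^i (σ with its i-th vertex removed). For instance
  ∂[1,2,3,8] = [2,3,8] − [1,3,8] + [1,2,8] − [1,2,3].
The 5×1 boundary matrix has rank 1 and Smith normal form diag(1).

From H_k ≅ ker(∂_k) / im(∂_{k+1}) we obtain:

  H_3: rank ker ∂_3 − rank ∂_4 = (1 − 1) − 0 = 0, and there is no ∂_4, so H_3 = 0.

H_3 = 0.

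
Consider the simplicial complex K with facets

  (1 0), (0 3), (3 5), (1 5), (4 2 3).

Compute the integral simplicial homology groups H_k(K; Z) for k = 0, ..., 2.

We work with the vertex ordering 0 < 1 < 2 < 3 < 4 < 5. The simplices of K, each written with vertices in increasing order, are:

  0-simplices (6): [0], [1], [2], [3], [4], [5]
  1-simplices (7): [0,1], [0,3], [1,5], [2,3], [2,4], [3,4], [3,5]
  2-simplices (1): [2,3,4]

giving chain groups C_0 ≅ Z^6, C_1 ≅ Z^7, C_2 ≅ Z^1.

∂_1: C_1 → C_0 is given by ∂[p,q] = [q] − [p]. For instance
  ∂[3,4] = [4] − [3].
The 6×7 boundary matrix has rank 5 and Smith normal form diag(1,1,1,1,1).

Boundary ∂_2: C_2 → C_1 sends each 2-simplex [p,q,r] to [q,r] − [p,r] + [p,q]. For instance
  ∂[2,3,4] = [3,4] − [2,4] + [2,3].
The resulting 7×1 matrix has rank 1, and its Smith normal form has invariant factors (1).

From H_k ≅ ker(∂_k) / im(∂_{k+1}) we obtain:

  H_0: rank C_0 − rank ∂_1 = 6 − 5 = 1, and the invariant factors of ∂_1 are all 1, so H_0 = Z.
  H_1: rank ker ∂_1 − rank ∂_2 = (7 − 5) − 1 = 1, and the invariant factors of ∂_2 are all 1, so H_1 = Z.
  H_2: rank ker ∂_2 − rank ∂_3 = (1 − 1) − 0 = 0, and there is no ∂_3, so H_2 = 0.

As a check, the Euler characteristic is 6 − 7 + 1 = 0, which agrees with 1 − 1 + 0 = 0.

H_0 = Z,  H_1 = Z,  H_2 = 0.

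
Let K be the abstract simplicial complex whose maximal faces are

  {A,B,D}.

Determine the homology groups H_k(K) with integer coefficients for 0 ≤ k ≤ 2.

Order the vertices as A < B < D. Listing each simplex with vertices in this order, K has dimension 2 with simplices:

  0-simplices (3): A, B, D
  1-simplices (3): AB, AD, BD
  2-simplices (1): ABD

Hence C_0 ≅ Z^3, C_1 ≅ Z^3, C_2 ≅ Z^1.

Boundary ∂_1: C_1 → C_0 is given by ∂[p,q] = [q] − [p]. For instance
  ∂AD = D − A.
The 3×3 boundary matrix has rank 2 and Smith normal form diag(1,1).

Boundary ∂_2: C_2 → C_1 maps a triangle to the signed sum of its edges. For instance
  ∂ABD = BD − AD + AB.
The resulting 3×1 matrix has rank 1, and its Smith normal form has invariant factors (1).

Computing H_k = (kernel of ∂_k) / (image of ∂_{k+1}):

  H_0: rank C_0 − rank ∂_1 = 3 − 2 = 1, and the invariant factors of ∂_1 are all 1, so H_0 ≅ Z.
  H_1: rank ker ∂_1 − rank ∂_2 = (3 − 2) − 1 = 0, and the invariant factors of ∂_2 are all 1, so H_1 ≅ 0.
  H_2: rank ker ∂_2 − rank ∂_3 = (1 − 1) − 0 = 0, and there is no ∂_3, so H_2 ≅ 0.

As a check, the Euler characteristic is 3 − 3 + 1 = 1, which agrees with 1 − 0 + 0 = 1.

H_0 = Z,  H_1 = 0,  H_2 = 0.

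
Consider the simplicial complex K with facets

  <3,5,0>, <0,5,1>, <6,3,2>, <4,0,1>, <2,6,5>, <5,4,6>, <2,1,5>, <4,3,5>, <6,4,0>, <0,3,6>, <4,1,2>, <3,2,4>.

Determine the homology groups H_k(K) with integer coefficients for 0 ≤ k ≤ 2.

We work with the vertex ordering 0 < 1 < 2 < 3 < 4 < 5 < 6. The simplices of K, each written with vertices in increasing order, are:

  0-simplices (7): [0], [1], [2], [3], [4], [5], [6]
  1-simplices (18): [0,1], [0,3], [0,4], [0,5], [0,6], [1,2], [1,4], [1,5], [2,3], [2,4], [2,5], [2,6], [3,4], [3,5], [3,6], [4,5], [4,6], [5,6]
  2-simplices (12): [0,1,4], [0,1,5], [0,3,5], [0,3,6], [0,4,6], [1,2,4], [1,2,5], [2,3,4], [2,3,6], [2,5,6], [3,4,5], [4,5,6]

giving chain groups C_0 ≅ Z^7, C_1 ≅ Z^18, C_2 ≅ Z^12.

∂_1: C_1 → C_0 is given by ∂[p,q] = [q] − [p].
The resulting 7×18 matrix has rank 6, and its Smith normal form has invariant factors (1,1,1,1,1,1).

Boundary ∂_2: C_2 → C_1 maps a triangle to the signed sum of its edges. For instance
  ∂[2,5,6] = [5,6] − [2,6] + [2,5],
  ∂[0,1,5] = [1,5] − [0,5] + [0,1].
The 18×12 boundary matrix has rank 12 and Smith normal form diag(1,1,1,1,1,1,1,1,1,1,1,2).

Computing H_k = (kernel of ∂_k) / (image of ∂_{k+1}):

  H_0: rank C_0 − rank ∂_1 = 7 − 6 = 1, and the invariant factors of ∂_1 are all 1, so H_0 ≅ Z.
  H_1: rank ker ∂_1 − rank ∂_2 = (18 − 6) − 12 = 0, and ∂_2 has invariant factor 2 > 1, so H_1 ≅ Z_2.
  H_2: rank ker ∂_2 − rank ∂_3 = (12 − 12) − 0 = 0, and there is no ∂_3, so H_2 ≅ 0.

H_0 ≅ Z,  H_1 ≅ Z_2,  H_2 = 0.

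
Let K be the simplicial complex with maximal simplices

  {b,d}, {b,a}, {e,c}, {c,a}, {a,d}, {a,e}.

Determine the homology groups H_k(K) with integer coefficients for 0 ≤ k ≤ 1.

Take the total order a < b < c < d < e on the vertex set. Then K (dimension 1) consists of the simplices:

  0-simplices (5): a, b, c, d, e
  1-simplices (6): ab, ac, ad, ae, bd, ce

giving chain groups C_0 ≅ Z^5, C_1 ≅ Z^6.

Boundary ∂_1: C_1 → C_0 sends each edge [p,q] (with p < q) to q − p.
This gives a 5×6 integer matrix of rank 4; reducing to Smith normal form yields diagonal entries (1,1,1,1).

Reading off H_k = ker ∂_k / im ∂_{k+1}:

  H_0: rank C_0 − rank ∂_1 = 5 − 4 = 1, and the invariant factors of ∂_1 are all 1, so H_0 = Z.
  H_1: rank ker ∂_1 − rank ∂_2 = (6 − 4) − 0 = 2, and there is no ∂_2, so H_1 = Z^2.

As a check, the Euler characteristic is 5 − 6 = -1, which agrees with 1 − 2 = -1.

H_0 ≅ Z,  H_1 ≅ Z^2.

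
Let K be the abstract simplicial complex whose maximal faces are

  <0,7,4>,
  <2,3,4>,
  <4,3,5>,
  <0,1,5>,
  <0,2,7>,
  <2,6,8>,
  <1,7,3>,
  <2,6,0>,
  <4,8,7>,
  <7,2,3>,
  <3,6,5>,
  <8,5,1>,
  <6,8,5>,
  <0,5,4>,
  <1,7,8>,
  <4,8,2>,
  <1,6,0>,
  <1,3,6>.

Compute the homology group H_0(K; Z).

H_0 = Z.

Fix the vertex order 0 < 1 < 2 < 3 < 4 < 5 < 6 < 7 < 8 and write every simplex with vertices in increasing order. Then dim K = 2 and the simplices of K are:

  0-simplices (9): [0], [1], [2], [3], [4], [5], [6], [7], [8]
  1-simplices (27): (27 of them)
  2-simplices (18): [0,1,5], [0,1,6], [0,2,6], [0,2,7], [0,4,5], [0,4,7], [1,3,6], [1,3,7], [1,5,8], [1,7,8], [2,3,4], [2,3,7], [2,4,8], [2,6,8], [3,4,5], [3,5,6], [4,7,8], [5,6,8]

so the chain groups are C_0 ≅ Z^9, C_1 ≅ Z^27, C_2 ≅ Z^18.

Boundary ∂_1: C_1 → C_0 sends each edge [p,q] (with p < q) to q − p.
As a 9×27 matrix over Z this has rank 8, with invariant factors (1,1,1,1,1,1,1,1).

Boundary ∂_2: C_2 → C_1 maps a triangle to the signed sum of its edges. For instance
  ∂[0,4,7] = [4,7] − [0,7] + [0,4],
  ∂[3,4,5] = [4,5] − [3,5] + [3,4].
The resulting 27×18 matrix has rank 18, and its Smith normal form has invariant factors (1,1,1,1,1,1,1,1,1,1,1,1,1,1,1,1,1,2).

Computing H_k = (kernel of ∂_k) / (image of ∂_{k+1}):

  H_0: rank C_0 − rank ∂_1 = 9 − 8 = 1, and the invariant factors of ∂_1 are all 1, so H_0 ≅ Z.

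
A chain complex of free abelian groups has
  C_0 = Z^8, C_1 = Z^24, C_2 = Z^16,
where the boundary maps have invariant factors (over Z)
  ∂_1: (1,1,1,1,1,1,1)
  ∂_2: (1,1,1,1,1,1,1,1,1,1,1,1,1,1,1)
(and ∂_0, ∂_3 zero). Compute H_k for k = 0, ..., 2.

H_0: b_0 = 8 − 0 − 7 = 1; torsion from ∂_1 factors > 1: none. So H_0 = Z.
H_1: b_1 = 24 − 7 − 15 = 2; torsion from ∂_2 factors > 1: none. So H_1 = Z^2.
H_2: b_2 = 16 − 15 − 0 = 1; torsion from ∂_3 factors > 1: none. So H_2 = Z.

H_0 = Z,  H_1 = Z^2,  H_2 = Z.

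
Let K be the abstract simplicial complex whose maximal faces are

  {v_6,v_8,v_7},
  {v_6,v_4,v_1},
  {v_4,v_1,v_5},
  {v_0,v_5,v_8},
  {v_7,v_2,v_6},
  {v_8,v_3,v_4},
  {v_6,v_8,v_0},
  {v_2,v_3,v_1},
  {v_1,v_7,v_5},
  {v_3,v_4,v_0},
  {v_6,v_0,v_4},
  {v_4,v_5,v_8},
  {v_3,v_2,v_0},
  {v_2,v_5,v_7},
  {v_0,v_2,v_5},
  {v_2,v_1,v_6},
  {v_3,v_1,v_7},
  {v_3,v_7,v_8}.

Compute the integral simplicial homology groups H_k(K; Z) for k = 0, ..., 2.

Order the vertices as v_0 < v_1 < v_2 < v_3 < v_4 < v_5 < v_6 < v_7 < v_8. Listing each simplex with vertices in this order, K has dimension 2 with simplices:

  0-simplices (9): [v_0], [v_1], [v_2], [v_3], [v_4], [v_5], [v_6], [v_7], [v_8]
  1-simplices (27): (27 of them)
  2-simplices (18): (18 of them)

giving chain groups C_0 ≅ Z^9, C_1 ≅ Z^27, C_2 ≅ Z^18.

Boundary ∂_1: C_1 → C_0 is given by ∂[p,q] = [q] − [p]. For instance
  ∂[v_2,v_6] = [v_6] − [v_2].
As a 9×27 matrix over Z this has rank 8, with invariant factors (1,1,1,1,1,1,1,1).

The boundary map ∂_2: C_2 → C_1 maps a triangle to the signed sum of its edges. For instance
  ∂[v_0,v_3,v_4] = [v_3,v_4] − [v_0,v_4] + [v_0,v_3],
  ∂[v_1,v_2,v_6] = [v_2,v_6] − [v_1,v_6] + [v_1,v_2].
The 27×18 boundary matrix has rank 18 and Smith normal form diag(1,1,1,1,1,1,1,1,1,1,1,1,1,1,1,1,1,2).

From H_k ≅ ker(∂_k) / im(∂_{k+1}) we obtain:

  H_0: rank C_0 − rank ∂_1 = 9 − 8 = 1, and the invariant factors of ∂_1 are all 1, so H_0 ≅ Z.
  H_1: rank ker ∂_1 − rank ∂_2 = (27 − 8) − 18 = 1, and ∂_2 has invariant factor 2 > 1, so H_1 ≅ Z ⊕ Z/2.
  H_2: rank ker ∂_2 − rank ∂_3 = (18 − 18) − 0 = 0, and there is no ∂_3, so H_2 ≅ 0.

H_0 = Z,  H_1 = Z ⊕ Z/2,  H_2 = 0.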